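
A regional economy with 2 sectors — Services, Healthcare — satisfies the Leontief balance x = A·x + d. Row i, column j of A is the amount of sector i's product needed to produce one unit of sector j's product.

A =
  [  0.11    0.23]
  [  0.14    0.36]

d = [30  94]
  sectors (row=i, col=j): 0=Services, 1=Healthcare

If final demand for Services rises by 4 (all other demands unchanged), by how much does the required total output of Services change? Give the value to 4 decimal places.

4.7637

Form M = I − A:
  [  0.89   -0.23]
  [ -0.14    0.64]
Leontief inverse L = M⁻¹:
  [  1.1909    0.4280]
  [  0.2605    1.6561]
Total output x = L · d:
  x_0 = 1.1909·30 + 0.4280·94 = 75.9583
  x_1 = 0.2605·30 + 1.6561·94 = 163.4909
Δx_0 = L[0,0] · Δd_0 = 1.1909 · 4 = 4.7637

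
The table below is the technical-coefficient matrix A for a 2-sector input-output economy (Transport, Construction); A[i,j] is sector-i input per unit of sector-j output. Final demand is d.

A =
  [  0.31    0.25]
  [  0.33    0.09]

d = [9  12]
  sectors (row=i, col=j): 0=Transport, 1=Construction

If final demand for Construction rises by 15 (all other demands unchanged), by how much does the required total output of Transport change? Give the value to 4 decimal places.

6.8757

Form M = I − A:
  [  0.69   -0.25]
  [ -0.33    0.91]
Leontief inverse L = M⁻¹:
  [  1.6685    0.4584]
  [  0.6051    1.2651]
Total output x = L · d:
  x_0 = 1.6685·9 + 0.4584·12 = 20.5171
  x_1 = 0.6051·9 + 1.2651·12 = 20.6271
Δx_0 = L[0,1] · Δd_1 = 0.4584 · 15 = 6.8757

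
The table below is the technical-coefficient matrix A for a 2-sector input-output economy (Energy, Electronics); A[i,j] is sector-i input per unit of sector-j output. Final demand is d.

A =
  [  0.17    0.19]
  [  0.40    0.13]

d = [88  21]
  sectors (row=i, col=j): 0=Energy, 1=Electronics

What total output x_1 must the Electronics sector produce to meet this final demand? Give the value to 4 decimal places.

Form M = I − A:
  [  0.83   -0.19]
  [ -0.40    0.87]
Leontief inverse L = M⁻¹:
  [  1.3465    0.2941]
  [  0.6191    1.2846]
Total output x = L · d:
  x_0 = 1.3465·88 + 0.2941·21 = 124.6711
  x_1 = 0.6191·88 + 1.2846·21 = 81.4580

81.4580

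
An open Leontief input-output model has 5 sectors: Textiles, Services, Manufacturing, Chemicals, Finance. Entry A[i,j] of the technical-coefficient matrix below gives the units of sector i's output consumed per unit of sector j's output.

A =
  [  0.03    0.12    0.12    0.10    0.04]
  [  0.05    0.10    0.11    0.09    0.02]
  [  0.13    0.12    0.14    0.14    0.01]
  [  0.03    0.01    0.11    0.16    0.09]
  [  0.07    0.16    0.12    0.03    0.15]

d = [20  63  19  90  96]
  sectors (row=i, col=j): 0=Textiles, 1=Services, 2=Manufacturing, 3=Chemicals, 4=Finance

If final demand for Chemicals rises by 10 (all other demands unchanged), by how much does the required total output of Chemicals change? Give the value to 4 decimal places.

12.4633

Form M = I − A:
  [  0.97   -0.12   -0.12   -0.10   -0.04]
  [ -0.05    0.90   -0.11   -0.09   -0.02]
  [ -0.13   -0.12    0.86   -0.14   -0.01]
  [ -0.03   -0.01   -0.11    0.84   -0.09]
  [ -0.07   -0.16   -0.12   -0.03    0.85]
Leontief inverse L = M⁻¹:
  [  1.0800    0.1878    0.2094    0.1863    0.0774]
  [  0.0943    1.1602    0.1904    0.1691    0.0519]
  [  0.1909    0.2057    1.2563    0.2561    0.0557]
  [  0.0793    0.0759    0.1997    1.2463    0.1398]
  [  0.1364    0.2656    0.2375    0.1273    1.2054]
Total output x = L · d:
  x_0 = 1.0800·20 + 0.1878·63 + 0.2094·19 + 0.1863·90 + 0.0774·96 = 61.6116
  x_1 = 0.0943·20 + 1.1602·63 + 0.1904·19 + 0.1691·90 + 0.0519·96 = 98.7968
  x_2 = 0.1909·20 + 0.2057·63 + 1.2563·19 + 0.2561·90 + 0.0557·96 = 69.0495
  x_3 = 0.0793·20 + 0.0759·63 + 0.1997·19 + 1.2463·90 + 0.1398·96 = 135.7564
  x_4 = 0.1364·20 + 0.2656·63 + 0.2375·19 + 0.1273·90 + 1.2054·96 = 151.1517
Δx_3 = L[3,3] · Δd_3 = 1.2463 · 10 = 12.4633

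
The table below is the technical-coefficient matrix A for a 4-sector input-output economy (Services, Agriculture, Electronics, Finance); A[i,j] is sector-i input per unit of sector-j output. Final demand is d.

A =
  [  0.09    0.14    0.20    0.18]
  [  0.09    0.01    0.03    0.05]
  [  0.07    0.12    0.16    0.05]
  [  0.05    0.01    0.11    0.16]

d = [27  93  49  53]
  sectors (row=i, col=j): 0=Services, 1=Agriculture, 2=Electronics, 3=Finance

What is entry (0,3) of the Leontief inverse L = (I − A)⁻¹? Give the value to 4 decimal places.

L[0,3] = 0.2797

Form M = I − A:
  [  0.91   -0.14   -0.20   -0.18]
  [ -0.09    0.99   -0.03   -0.05]
  [ -0.07   -0.12    0.84   -0.05]
  [ -0.05   -0.01   -0.11    0.84]
Leontief inverse L = M⁻¹:
  [  1.1592    0.2055    0.3200    0.2797]
  [  0.1133    1.0362    0.0758    0.0905]
  [  0.1179    0.1679    1.2388    0.1090]
  [  0.0858    0.0466    0.1822    1.2225]
Total output x = L · d:
  x_0 = 1.1592·27 + 0.2055·93 + 0.3200·49 + 0.2797·53 = 80.9152
  x_1 = 0.1133·27 + 1.0362·93 + 0.0758·49 + 0.0905·53 = 107.9383
  x_2 = 0.1179·27 + 0.1679·93 + 1.2388·49 + 0.1090·53 = 85.2796
  x_3 = 0.0858·27 + 0.0466·93 + 0.1822·49 + 1.2225·53 = 80.3642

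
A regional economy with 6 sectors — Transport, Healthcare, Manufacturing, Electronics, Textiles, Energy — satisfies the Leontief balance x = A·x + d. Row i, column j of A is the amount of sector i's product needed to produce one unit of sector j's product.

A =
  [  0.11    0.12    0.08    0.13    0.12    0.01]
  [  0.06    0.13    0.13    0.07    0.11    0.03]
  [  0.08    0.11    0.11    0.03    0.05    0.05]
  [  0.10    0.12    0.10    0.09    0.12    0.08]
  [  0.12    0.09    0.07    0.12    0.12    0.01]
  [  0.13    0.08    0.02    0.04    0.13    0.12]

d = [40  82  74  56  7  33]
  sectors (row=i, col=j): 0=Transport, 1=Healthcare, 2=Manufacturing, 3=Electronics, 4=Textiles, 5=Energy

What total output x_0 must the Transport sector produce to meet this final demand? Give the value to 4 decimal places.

101.7757

Form M = I − A:
  [  0.89   -0.12   -0.08   -0.13   -0.12   -0.01]
  [ -0.06    0.87   -0.13   -0.07   -0.11   -0.03]
  [ -0.08   -0.11    0.89   -0.03   -0.05   -0.05]
  [ -0.10   -0.12   -0.10    0.91   -0.12   -0.08]
  [ -0.12   -0.09   -0.07   -0.12    0.88   -0.01]
  [ -0.13   -0.08   -0.02   -0.04   -0.13    0.88]
Leontief inverse L = M⁻¹:
  [  1.2278    0.2583    0.1959    0.2375    0.2518    0.0583]
  [  0.1653    1.2545    0.2356    0.1610    0.2258    0.0752]
  [  0.1652    0.2107    1.1939    0.1020    0.1436    0.0878]
  [  0.2269    0.2635    0.2171    1.1990    0.2598    0.1358]
  [  0.2312    0.2185    0.1767    0.2220    1.2436    0.0544]
  [  0.2446    0.2012    0.1135    0.1393    0.2565    1.1680]
Total output x = L · d:
  x_0 = 1.2278·40 + 0.2583·82 + 0.1959·74 + 0.2375·56 + 0.2518·7 + 0.0583·33 = 101.7757
  x_1 = 0.1653·40 + 1.2545·82 + 0.2356·74 + 0.1610·56 + 0.2258·7 + 0.0752·33 = 139.9930
  x_2 = 0.1652·40 + 0.2107·82 + 1.1939·74 + 0.1020·56 + 0.1436·7 + 0.0878·33 = 121.8504
  x_3 = 0.2269·40 + 0.2635·82 + 0.2171·74 + 1.1990·56 + 0.2598·7 + 0.1358·33 = 120.1853
  x_4 = 0.2312·40 + 0.2185·82 + 0.1767·74 + 0.2220·56 + 1.2436·7 + 0.0544·33 = 63.1733
  x_5 = 0.2446·40 + 0.2012·82 + 0.1135·74 + 0.1393·56 + 0.2565·7 + 1.1680·33 = 82.8264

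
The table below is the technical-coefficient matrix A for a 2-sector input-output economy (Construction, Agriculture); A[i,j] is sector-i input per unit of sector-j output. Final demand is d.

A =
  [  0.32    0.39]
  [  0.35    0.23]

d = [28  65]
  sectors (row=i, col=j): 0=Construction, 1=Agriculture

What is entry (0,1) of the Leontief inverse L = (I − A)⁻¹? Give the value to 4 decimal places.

Form M = I − A:
  [  0.68   -0.39]
  [ -0.35    0.77]
Leontief inverse L = M⁻¹:
  [  1.9892    1.0075]
  [  0.9042    1.7567]
Total output x = L · d:
  x_0 = 1.9892·28 + 1.0075·65 = 121.1832
  x_1 = 0.9042·28 + 1.7567·65 = 139.4988

L[0,1] = 1.0075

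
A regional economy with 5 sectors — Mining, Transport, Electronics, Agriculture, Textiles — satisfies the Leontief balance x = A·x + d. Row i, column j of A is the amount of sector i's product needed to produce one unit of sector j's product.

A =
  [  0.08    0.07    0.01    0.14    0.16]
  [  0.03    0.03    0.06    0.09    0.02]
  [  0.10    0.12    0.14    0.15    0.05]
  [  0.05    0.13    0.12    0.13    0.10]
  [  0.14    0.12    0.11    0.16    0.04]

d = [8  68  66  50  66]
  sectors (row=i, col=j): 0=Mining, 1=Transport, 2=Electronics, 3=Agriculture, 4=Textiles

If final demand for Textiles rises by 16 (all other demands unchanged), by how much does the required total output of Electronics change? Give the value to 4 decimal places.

2.0559

Form M = I − A:
  [  0.92   -0.07   -0.01   -0.14   -0.16]
  [ -0.03    0.97   -0.06   -0.09   -0.02]
  [ -0.10   -0.12    0.86   -0.15   -0.05]
  [ -0.05   -0.13   -0.12    0.87   -0.10]
  [ -0.14   -0.12   -0.11   -0.16    0.96]
Leontief inverse L = M⁻¹:
  [  1.1503    0.1567    0.0893    0.2584    0.2265]
  [  0.0626    1.0748    0.1034    0.1490    0.0537]
  [  0.1768    0.2203    1.2369    0.2881    0.1285]
  [  0.1247    0.2253    0.2146    1.2607    0.1680]
  [  0.2166    0.2200    0.2034    0.2994    1.1241]
Total output x = L · d:
  x_0 = 1.1503·8 + 0.1567·68 + 0.0893·66 + 0.2584·50 + 0.2265·66 = 53.6272
  x_1 = 0.0626·8 + 1.0748·68 + 0.1034·66 + 0.1490·50 + 0.0537·66 = 91.4055
  x_2 = 0.1768·8 + 0.2203·68 + 1.2369·66 + 0.2881·50 + 0.1285·66 = 120.9135
  x_3 = 0.1247·8 + 0.2253·68 + 0.2146·66 + 1.2607·50 + 0.1680·66 = 104.6002
  x_4 = 0.2166·8 + 0.2200·68 + 0.2034·66 + 0.2994·50 + 1.1241·66 = 119.2844
Δx_2 = L[2,4] · Δd_4 = 0.1285 · 16 = 2.0559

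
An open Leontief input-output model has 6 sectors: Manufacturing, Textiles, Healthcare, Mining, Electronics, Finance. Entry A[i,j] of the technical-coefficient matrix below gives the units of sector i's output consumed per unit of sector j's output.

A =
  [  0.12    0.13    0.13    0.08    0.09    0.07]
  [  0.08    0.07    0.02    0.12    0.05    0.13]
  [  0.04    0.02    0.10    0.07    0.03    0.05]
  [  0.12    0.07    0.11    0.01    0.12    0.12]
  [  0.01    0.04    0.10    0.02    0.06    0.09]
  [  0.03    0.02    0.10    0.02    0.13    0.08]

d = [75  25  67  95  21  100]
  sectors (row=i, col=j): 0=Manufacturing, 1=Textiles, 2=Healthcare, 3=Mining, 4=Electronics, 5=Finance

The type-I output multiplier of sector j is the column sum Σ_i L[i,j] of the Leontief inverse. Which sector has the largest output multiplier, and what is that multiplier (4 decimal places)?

Healthcare (1.9963)

Form M = I − A:
  [  0.88   -0.13   -0.13   -0.08   -0.09   -0.07]
  [ -0.08    0.93   -0.02   -0.12   -0.05   -0.13]
  [ -0.04   -0.02    0.90   -0.07   -0.03   -0.05]
  [ -0.12   -0.07   -0.11    0.99   -0.12   -0.12]
  [ -0.01   -0.04   -0.10   -0.02    0.94   -0.09]
  [ -0.03   -0.02   -0.10   -0.02   -0.13    0.92]
Leontief inverse L = M⁻¹:
  [  1.1916    0.1933    0.2316    0.1429    0.1730    0.1661]
  [  0.1366    1.1184    0.1011    0.1605    0.1249    0.2071]
  [  0.0740    0.0475    1.1532    0.0966    0.0718    0.0946]
  [  0.1738    0.1210    0.2009    1.0609    0.1924    0.1984]
  [  0.0357    0.0618    0.1491    0.0458    1.0995    0.1331]
  [  0.0587    0.0471    0.1605    0.0482    0.1757    1.1303]
Total output x = L · d:
  x_0 = 1.1916·75 + 0.1933·25 + 0.2316·67 + 0.1429·95 + 0.1730·21 + 0.1661·100 = 143.5427
  x_1 = 0.1366·75 + 1.1184·25 + 0.1011·67 + 0.1605·95 + 0.1249·21 + 0.2071·100 = 83.5577
  x_2 = 0.0740·75 + 0.0475·25 + 1.1532·67 + 0.0966·95 + 0.0718·21 + 0.0946·100 = 104.1513
  x_3 = 0.1738·75 + 0.1210·25 + 0.2009·67 + 1.0609·95 + 0.1924·21 + 0.1984·100 = 154.1838
  x_4 = 0.0357·75 + 0.0618·25 + 0.1491·67 + 0.0458·95 + 1.0995·21 + 0.1331·100 = 54.9611
  x_5 = 0.0587·75 + 0.0471·25 + 0.1605·67 + 0.0482·95 + 0.1757·21 + 1.1303·100 = 137.6317
Output multipliers (column sums of L):
  Manufacturing: 1.6703
  Textiles: 1.5892
  Healthcare: 1.9963
  Mining: 1.5550
  Electronics: 1.8374
  Finance: 1.9297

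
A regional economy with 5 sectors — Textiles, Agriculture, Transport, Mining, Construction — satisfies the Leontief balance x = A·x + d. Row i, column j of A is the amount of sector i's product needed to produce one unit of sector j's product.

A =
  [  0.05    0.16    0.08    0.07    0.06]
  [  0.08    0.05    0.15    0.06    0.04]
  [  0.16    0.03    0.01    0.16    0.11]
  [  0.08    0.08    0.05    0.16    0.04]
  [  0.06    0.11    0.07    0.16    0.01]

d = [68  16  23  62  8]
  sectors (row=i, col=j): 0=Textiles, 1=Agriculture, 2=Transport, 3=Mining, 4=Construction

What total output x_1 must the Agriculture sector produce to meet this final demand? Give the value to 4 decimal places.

41.2256

Form M = I − A:
  [  0.95   -0.16   -0.08   -0.07   -0.06]
  [ -0.08    0.95   -0.15   -0.06   -0.04]
  [ -0.16   -0.03    0.99   -0.16   -0.11]
  [ -0.08   -0.08   -0.05    0.84   -0.04]
  [ -0.06   -0.11   -0.07   -0.16    0.99]
Leontief inverse L = M⁻¹:
  [  1.1130    0.2160    0.1373    0.1529    0.0976]
  [  0.1423    1.1039    0.1916    0.1425    0.0803]
  [  0.2200    0.1095    1.0679    0.2575    0.1468]
  [  0.1384    0.1401    0.1007    1.2456    0.0756]
  [  0.1212    0.1661    0.1214    0.2446    1.0475]
Total output x = L · d:
  x_0 = 1.1130·68 + 0.2160·16 + 0.1373·23 + 0.1529·62 + 0.0976·8 = 92.5575
  x_1 = 0.1423·68 + 1.1039·16 + 0.1916·23 + 0.1425·62 + 0.0803·8 = 41.2256
  x_2 = 0.2200·68 + 0.1095·16 + 1.0679·23 + 0.2575·62 + 0.1468·8 = 58.4144
  x_3 = 0.1384·68 + 0.1401·16 + 0.1007·23 + 1.2456·62 + 0.0756·8 = 91.8011
  x_4 = 0.1212·68 + 0.1661·16 + 0.1214·23 + 0.2446·62 + 1.0475·8 = 37.2378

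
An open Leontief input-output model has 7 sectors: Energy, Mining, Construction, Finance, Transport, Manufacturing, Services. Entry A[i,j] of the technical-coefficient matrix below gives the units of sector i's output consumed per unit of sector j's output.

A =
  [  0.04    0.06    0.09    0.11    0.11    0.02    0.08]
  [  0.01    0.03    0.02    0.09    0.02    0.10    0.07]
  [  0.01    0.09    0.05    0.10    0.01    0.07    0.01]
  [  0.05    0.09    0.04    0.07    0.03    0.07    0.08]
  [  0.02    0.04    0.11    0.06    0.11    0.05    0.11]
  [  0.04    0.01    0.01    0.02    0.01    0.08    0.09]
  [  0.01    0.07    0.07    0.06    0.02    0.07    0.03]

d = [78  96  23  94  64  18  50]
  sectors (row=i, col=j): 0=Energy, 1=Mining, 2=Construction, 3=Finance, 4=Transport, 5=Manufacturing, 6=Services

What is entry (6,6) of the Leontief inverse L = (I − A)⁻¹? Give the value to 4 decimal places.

Form M = I − A:
  [  0.96   -0.06   -0.09   -0.11   -0.11   -0.02   -0.08]
  [ -0.01    0.97   -0.02   -0.09   -0.02   -0.10   -0.07]
  [ -0.01   -0.09    0.95   -0.10   -0.01   -0.07   -0.01]
  [ -0.05   -0.09   -0.04    0.93   -0.03   -0.07   -0.08]
  [ -0.02   -0.04   -0.11   -0.06    0.89   -0.05   -0.11]
  [ -0.04   -0.01   -0.01   -0.02   -0.01    0.92   -0.09]
  [ -0.01   -0.07   -0.07   -0.06   -0.02   -0.07    0.97]
Leontief inverse L = M⁻¹:
  [  1.0607    0.1107    0.1375    0.1706    0.1448    0.0766    0.1345]
  [  0.0254    1.0584    0.0432    0.1222    0.0355    0.1382    0.1058]
  [  0.0251    0.1190    1.0707    0.1365    0.0247    0.1102    0.0460]
  [  0.0676    0.1271    0.0728    1.1175    0.0538    0.1183    0.1247]
  [  0.0384    0.0872    0.1553    0.1158    1.1407    0.1051    0.1597]
  [  0.0508    0.0309    0.0303    0.0451    0.0239    1.1073    0.1159]
  [  0.0232    0.0980    0.0917    0.0952    0.0344    0.1081    1.0626]
Total output x = L · d:
  x_0 = 1.0607·78 + 0.1107·96 + 0.1375·23 + 0.1706·94 + 0.1448·64 + 0.0766·18 + 0.1345·50 = 129.9319
  x_1 = 0.0254·78 + 1.0584·96 + 0.0432·23 + 0.1222·94 + 0.0355·64 + 0.1382·18 + 0.1058·50 = 126.1120
  x_2 = 0.0251·78 + 0.1190·96 + 1.0707·23 + 0.1365·94 + 0.0247·64 + 0.1102·18 + 0.0460·50 = 56.7058
  x_3 = 0.0676·78 + 0.1271·96 + 0.0728·23 + 1.1175·94 + 0.0538·64 + 0.1183·18 + 0.1247·50 = 135.9990
  x_4 = 0.0384·78 + 0.0872·96 + 0.1553·23 + 0.1158·94 + 1.1407·64 + 0.1051·18 + 0.1597·50 = 108.7056
  x_5 = 0.0508·78 + 0.0309·96 + 0.0303·23 + 0.0451·94 + 0.0239·64 + 1.1073·18 + 0.1159·50 = 39.1223
  x_6 = 0.0232·78 + 0.0980·96 + 0.0917·23 + 0.0952·94 + 0.0344·64 + 0.1081·18 + 1.0626·50 = 79.5558

L[6,6] = 1.0626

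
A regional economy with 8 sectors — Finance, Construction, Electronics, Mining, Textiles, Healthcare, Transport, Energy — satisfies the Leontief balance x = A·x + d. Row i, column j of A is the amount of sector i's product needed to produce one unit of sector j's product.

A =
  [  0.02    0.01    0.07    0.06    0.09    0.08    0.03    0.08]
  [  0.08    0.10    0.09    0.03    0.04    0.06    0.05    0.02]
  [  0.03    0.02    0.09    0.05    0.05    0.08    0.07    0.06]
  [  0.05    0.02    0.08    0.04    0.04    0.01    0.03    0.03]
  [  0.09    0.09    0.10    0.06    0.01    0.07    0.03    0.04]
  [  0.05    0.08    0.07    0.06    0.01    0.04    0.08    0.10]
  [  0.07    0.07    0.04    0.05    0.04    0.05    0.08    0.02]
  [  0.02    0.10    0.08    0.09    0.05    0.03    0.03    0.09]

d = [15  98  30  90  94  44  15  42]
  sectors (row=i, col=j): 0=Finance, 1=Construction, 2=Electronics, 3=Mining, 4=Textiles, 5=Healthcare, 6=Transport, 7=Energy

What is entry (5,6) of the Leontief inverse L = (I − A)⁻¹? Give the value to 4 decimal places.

L[5,6] = 0.1250

Form M = I − A:
  [  0.98   -0.01   -0.07   -0.06   -0.09   -0.08   -0.03   -0.08]
  [ -0.08    0.90   -0.09   -0.03   -0.04   -0.06   -0.05   -0.02]
  [ -0.03   -0.02    0.91   -0.05   -0.05   -0.08   -0.07   -0.06]
  [ -0.05   -0.02   -0.08    0.96   -0.04   -0.01   -0.03   -0.03]
  [ -0.09   -0.09   -0.10   -0.06    0.99   -0.07   -0.03   -0.04]
  [ -0.05   -0.08   -0.07   -0.06   -0.01    0.96   -0.08   -0.10]
  [ -0.07   -0.07   -0.04   -0.05   -0.04   -0.05    0.92   -0.02]
  [ -0.02   -0.10   -0.08   -0.09   -0.05   -0.03   -0.03    0.91]
Leontief inverse L = M⁻¹:
  [  1.0595    0.0593    0.1333    0.1056    0.1202    0.1206    0.0699    0.1268]
  [  0.1232    1.1497    0.1565    0.0745    0.0768    0.1086    0.0949    0.0663]
  [  0.0698    0.0682    1.1522    0.0952    0.0823    0.1223    0.1135    0.1063]
  [  0.0754    0.0483    0.1224    1.0693    0.0639    0.0401    0.0568    0.0595]
  [  0.1316    0.1389    0.1689    0.1067    1.0493    0.1181    0.0756    0.0900]
  [  0.0924    0.1339    0.1372    0.1083    0.0486    1.0850    0.1250    0.1478]
  [  0.1093    0.1143    0.0969    0.0895    0.0722    0.0907    1.1192    0.0592]
  [  0.0643    0.1542    0.1505    0.1370    0.0863    0.0745    0.0727    1.1360]
Total output x = L · d:
  x_0 = 1.0595·15 + 0.0593·98 + 0.1333·30 + 0.1056·90 + 0.1202·94 + 0.1206·44 + 0.0699·15 + 0.1268·42 = 58.1854
  x_1 = 0.1232·15 + 1.1497·98 + 0.1565·30 + 0.0745·90 + 0.0768·94 + 0.1086·44 + 0.0949·15 + 0.0663·42 = 142.1287
  x_2 = 0.0698·15 + 0.0682·98 + 1.1522·30 + 0.0952·90 + 0.0823·94 + 0.1223·44 + 0.1135·15 + 0.1063·42 = 70.1539
  x_3 = 0.0754·15 + 0.0483·98 + 0.1224·30 + 1.0693·90 + 0.0639·94 + 0.0401·44 + 0.0568·15 + 0.0595·42 = 116.8965
  x_4 = 0.1316·15 + 0.1389·98 + 0.1689·30 + 0.1067·90 + 1.0493·94 + 0.1181·44 + 0.0756·15 + 0.0900·42 = 139.0009
  x_5 = 0.0924·15 + 0.1339·98 + 0.1372·30 + 0.1083·90 + 0.0486·94 + 1.0850·44 + 0.1250·15 + 0.1478·42 = 88.7638
  x_6 = 0.1093·15 + 0.1143·98 + 0.0969·30 + 0.0895·90 + 0.0722·94 + 0.0907·44 + 1.1192·15 + 0.0592·42 = 53.8408
  x_7 = 0.0643·15 + 0.1542·98 + 0.1505·30 + 0.1370·90 + 0.0863·94 + 0.0745·44 + 0.0727·15 + 1.1360·42 = 93.1184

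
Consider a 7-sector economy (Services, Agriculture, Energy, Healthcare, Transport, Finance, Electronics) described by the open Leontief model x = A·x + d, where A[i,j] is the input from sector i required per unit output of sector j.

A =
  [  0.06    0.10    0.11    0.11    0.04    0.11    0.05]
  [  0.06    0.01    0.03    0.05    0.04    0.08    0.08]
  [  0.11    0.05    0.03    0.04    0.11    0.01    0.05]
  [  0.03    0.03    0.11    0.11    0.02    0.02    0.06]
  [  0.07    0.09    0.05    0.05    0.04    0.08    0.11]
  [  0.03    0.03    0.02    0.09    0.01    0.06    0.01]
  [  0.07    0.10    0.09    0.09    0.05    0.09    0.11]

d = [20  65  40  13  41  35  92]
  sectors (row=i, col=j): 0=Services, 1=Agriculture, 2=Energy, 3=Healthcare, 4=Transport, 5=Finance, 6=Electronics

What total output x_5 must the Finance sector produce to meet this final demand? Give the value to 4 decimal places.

49.9265

Form M = I − A:
  [  0.94   -0.10   -0.11   -0.11   -0.04   -0.11   -0.05]
  [ -0.06    0.99   -0.03   -0.05   -0.04   -0.08   -0.08]
  [ -0.11   -0.05    0.97   -0.04   -0.11   -0.01   -0.05]
  [ -0.03   -0.03   -0.11    0.89   -0.02   -0.02   -0.06]
  [ -0.07   -0.09   -0.05   -0.05    0.96   -0.08   -0.11]
  [ -0.03   -0.03   -0.02   -0.09   -0.01    0.94   -0.01]
  [ -0.07   -0.10   -0.09   -0.09   -0.05   -0.09    0.89]
Leontief inverse L = M⁻¹:
  [  1.1193    0.1513    0.1709    0.1874    0.0840    0.1674    0.1110]
  [  0.0962    1.0483    0.0719    0.1020    0.0656    0.1205    0.1200]
  [  0.1562    0.0986    1.0811    0.0982    0.1426    0.0623    0.1033]
  [  0.0732    0.0677    0.1559    1.1627    0.0540    0.0553    0.1046]
  [  0.1223    0.1404    0.1057    0.1192    1.0774    0.1377    0.1682]
  [  0.0519    0.0501    0.0485    0.1258    0.0255    1.0828    0.0339]
  [  0.1342    0.1594    0.1574    0.1731    0.0969    0.1558    1.1797]
Total output x = L · d:
  x_0 = 1.1193·20 + 0.1513·65 + 0.1709·40 + 0.1874·13 + 0.0840·41 + 0.1674·35 + 0.1110·92 = 61.0071
  x_1 = 0.0962·20 + 1.0483·65 + 0.0719·40 + 0.1020·13 + 0.0656·41 + 0.1205·35 + 0.1200·92 = 92.2110
  x_2 = 0.1562·20 + 0.0986·65 + 1.0811·40 + 0.0982·13 + 0.1426·41 + 0.0623·35 + 0.1033·92 = 71.5854
  x_3 = 0.0732·20 + 0.0677·65 + 0.1559·40 + 1.1627·13 + 0.0540·41 + 0.0553·35 + 0.1046·92 = 40.9880
  x_4 = 0.1223·20 + 0.1404·65 + 0.1057·40 + 0.1192·13 + 1.0774·41 + 0.1377·35 + 0.1682·92 = 81.8164
  x_5 = 0.0519·20 + 0.0501·65 + 0.0485·40 + 0.1258·13 + 0.0255·41 + 1.0828·35 + 0.0339·92 = 49.9265
  x_6 = 0.1342·20 + 0.1594·65 + 0.1574·40 + 0.1731·13 + 0.0969·41 + 0.1558·35 + 1.1797·92 = 139.5589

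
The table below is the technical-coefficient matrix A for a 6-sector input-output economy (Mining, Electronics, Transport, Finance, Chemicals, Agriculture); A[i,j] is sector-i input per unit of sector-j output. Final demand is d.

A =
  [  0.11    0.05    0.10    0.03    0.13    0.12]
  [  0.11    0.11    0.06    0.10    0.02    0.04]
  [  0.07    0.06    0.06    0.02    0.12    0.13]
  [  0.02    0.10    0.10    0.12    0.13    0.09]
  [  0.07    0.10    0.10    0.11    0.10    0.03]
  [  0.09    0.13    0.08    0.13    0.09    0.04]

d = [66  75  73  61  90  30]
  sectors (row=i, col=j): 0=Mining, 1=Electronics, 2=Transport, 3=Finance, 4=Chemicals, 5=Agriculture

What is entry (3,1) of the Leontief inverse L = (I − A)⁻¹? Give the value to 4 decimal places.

L[3,1] = 0.2082

Form M = I − A:
  [  0.89   -0.05   -0.10   -0.03   -0.13   -0.12]
  [ -0.11    0.89   -0.06   -0.10   -0.02   -0.04]
  [ -0.07   -0.06    0.94   -0.02   -0.12   -0.13]
  [ -0.02   -0.10   -0.10    0.88   -0.13   -0.09]
  [ -0.07   -0.10   -0.10   -0.11    0.90   -0.03]
  [ -0.09   -0.13   -0.08   -0.13   -0.09    0.96]
Leontief inverse L = M⁻¹:
  [  1.1993    0.1505    0.1928    0.1221    0.2401    0.2013]
  [  0.1812    1.1905    0.1345    0.1741    0.1067    0.1101]
  [  0.1466    0.1487    1.1389    0.1029    0.2107    0.1950]
  [  0.1045    0.2082    0.1945    1.2231    0.2393    0.1702]
  [  0.1484    0.1937    0.1861    0.1974    1.2010    0.1079]
  [  0.1773    0.2341    0.1750    0.2277    0.1995    1.1249]
Total output x = L · d:
  x_0 = 1.1993·66 + 0.1505·75 + 0.1928·73 + 0.1221·61 + 0.2401·90 + 0.2013·30 = 139.6104
  x_1 = 0.1812·66 + 1.1905·75 + 0.1345·73 + 0.1741·61 + 0.1067·90 + 0.1101·30 = 134.5920
  x_2 = 0.1466·66 + 0.1487·75 + 1.1389·73 + 0.1029·61 + 0.2107·90 + 0.1950·30 = 135.0536
  x_3 = 0.1045·66 + 0.2082·75 + 0.1945·73 + 1.2231·61 + 0.2393·90 + 0.1702·30 = 137.9631
  x_4 = 0.1484·66 + 0.1937·75 + 0.1861·73 + 0.1974·61 + 1.2010·90 + 0.1079·30 = 161.2687
  x_5 = 0.1773·66 + 0.2341·75 + 0.1750·73 + 0.2277·61 + 0.1995·90 + 1.1249·30 = 107.6204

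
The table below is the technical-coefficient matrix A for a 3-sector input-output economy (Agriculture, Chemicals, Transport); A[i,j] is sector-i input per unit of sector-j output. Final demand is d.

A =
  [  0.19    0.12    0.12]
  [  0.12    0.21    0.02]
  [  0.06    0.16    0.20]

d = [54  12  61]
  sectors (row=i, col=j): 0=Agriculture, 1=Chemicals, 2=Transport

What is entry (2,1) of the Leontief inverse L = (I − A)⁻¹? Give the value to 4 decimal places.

L[2,1] = 0.2794

Form M = I − A:
  [  0.81   -0.12   -0.12]
  [ -0.12    0.79   -0.02]
  [ -0.06   -0.16    0.80]
Leontief inverse L = M⁻¹:
  [  1.2841    0.2353    0.1985]
  [  0.1985    1.3086    0.0625]
  [  0.1360    0.2794    1.2774]
Total output x = L · d:
  x_0 = 1.2841·54 + 0.2353·12 + 0.1985·61 = 84.2744
  x_1 = 0.1985·54 + 1.3086·12 + 0.0625·61 = 30.2345
  x_2 = 0.1360·54 + 0.2794·12 + 1.2774·61 = 88.6175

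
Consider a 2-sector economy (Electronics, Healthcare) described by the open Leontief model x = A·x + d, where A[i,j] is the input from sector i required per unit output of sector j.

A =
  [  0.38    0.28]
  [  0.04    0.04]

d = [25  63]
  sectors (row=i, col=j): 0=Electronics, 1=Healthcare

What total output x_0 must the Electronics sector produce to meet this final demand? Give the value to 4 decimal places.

Form M = I − A:
  [  0.62   -0.28]
  [ -0.04    0.96]
Leontief inverse L = M⁻¹:
  [  1.6438    0.4795]
  [  0.0685    1.0616]
Total output x = L · d:
  x_0 = 1.6438·25 + 0.4795·63 = 71.3014
  x_1 = 0.0685·25 + 1.0616·63 = 68.5959

71.3014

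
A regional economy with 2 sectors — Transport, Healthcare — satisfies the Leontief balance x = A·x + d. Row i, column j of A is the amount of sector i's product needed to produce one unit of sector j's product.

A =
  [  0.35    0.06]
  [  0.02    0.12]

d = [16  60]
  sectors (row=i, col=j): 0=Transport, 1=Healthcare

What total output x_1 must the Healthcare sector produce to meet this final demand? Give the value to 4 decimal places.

68.8858

Form M = I − A:
  [  0.65   -0.06]
  [ -0.02    0.88]
Leontief inverse L = M⁻¹:
  [  1.5417    0.1051]
  [  0.0350    1.1388]
Total output x = L · d:
  x_0 = 1.5417·16 + 0.1051·60 = 30.9741
  x_1 = 0.0350·16 + 1.1388·60 = 68.8858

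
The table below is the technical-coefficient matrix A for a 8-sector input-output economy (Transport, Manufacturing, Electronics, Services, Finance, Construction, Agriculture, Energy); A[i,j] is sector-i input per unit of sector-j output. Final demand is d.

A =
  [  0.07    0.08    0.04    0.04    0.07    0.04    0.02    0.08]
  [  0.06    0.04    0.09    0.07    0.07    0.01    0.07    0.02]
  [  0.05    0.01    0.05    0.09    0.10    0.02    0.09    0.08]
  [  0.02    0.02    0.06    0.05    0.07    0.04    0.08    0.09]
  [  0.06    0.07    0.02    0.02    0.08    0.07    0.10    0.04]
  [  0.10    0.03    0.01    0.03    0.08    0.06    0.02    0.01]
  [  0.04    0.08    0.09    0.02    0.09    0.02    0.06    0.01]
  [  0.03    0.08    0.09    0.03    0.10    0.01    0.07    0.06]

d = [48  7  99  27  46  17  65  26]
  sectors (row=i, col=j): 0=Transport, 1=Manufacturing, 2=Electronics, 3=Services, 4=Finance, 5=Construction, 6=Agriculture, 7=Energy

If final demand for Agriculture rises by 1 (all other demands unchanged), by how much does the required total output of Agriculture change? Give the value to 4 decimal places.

Form M = I − A:
  [  0.93   -0.08   -0.04   -0.04   -0.07   -0.04   -0.02   -0.08]
  [ -0.06    0.96   -0.09   -0.07   -0.07   -0.01   -0.07   -0.02]
  [ -0.05   -0.01    0.95   -0.09   -0.10   -0.02   -0.09   -0.08]
  [ -0.02   -0.02   -0.06    0.95   -0.07   -0.04   -0.08   -0.09]
  [ -0.06   -0.07   -0.02   -0.02    0.92   -0.07   -0.10   -0.04]
  [ -0.10   -0.03   -0.01   -0.03   -0.08    0.94   -0.02   -0.01]
  [ -0.04   -0.08   -0.09   -0.02   -0.09   -0.02    0.94   -0.01]
  [ -0.03   -0.08   -0.09   -0.03   -0.10   -0.01   -0.07    0.94]
Leontief inverse L = M⁻¹:
  [  1.1121    0.1229    0.0847    0.0741    0.1345    0.0664    0.0718    0.1188]
  [  0.0989    1.0797    0.1337    0.1049    0.1340    0.0363    0.1237    0.0602]
  [  0.0928    0.0590    1.1003    0.1248    0.1733    0.0507    0.1511    0.1243]
  [  0.0585    0.0621    0.1048    1.0813    0.1353    0.0657    0.1331    0.1266]
  [  0.1055    0.1159    0.0651    0.0519    1.1462    0.0987    0.1510    0.0734]
  [  0.1358    0.0638    0.0382    0.0534    0.1273    1.0844    0.0553    0.0388]
  [  0.0796    0.1179    0.1311    0.0539    0.1509    0.0451    1.1117    0.0443]
  [  0.0733    0.1252    0.1399    0.0679    0.1711    0.0375    0.1310    1.1002]
Total output x = L · d:
  x_0 = 1.1121·48 + 0.1229·7 + 0.0847·99 + 0.0741·27 + 0.1345·46 + 0.0664·17 + 0.0718·65 + 0.1188·26 = 79.6992
  x_1 = 0.0989·48 + 1.0797·7 + 0.1337·99 + 0.1049·27 + 0.1340·46 + 0.0363·17 + 0.1237·65 + 0.0602·26 = 44.7631
  x_2 = 0.0928·48 + 0.0590·7 + 1.1003·99 + 0.1248·27 + 0.1733·46 + 0.0507·17 + 0.1511·65 + 0.1243·26 = 139.0555
  x_3 = 0.0585·48 + 0.0621·7 + 0.1048·99 + 1.0813·27 + 0.1353·46 + 0.0657·17 + 0.1331·65 + 0.1266·26 = 62.0998
  x_4 = 0.1055·48 + 0.1159·7 + 0.0651·99 + 0.0519·27 + 1.1462·46 + 0.0987·17 + 0.1510·65 + 0.0734·26 = 79.8506
  x_5 = 0.1358·48 + 0.0638·7 + 0.0382·99 + 0.0534·27 + 0.1273·46 + 1.0844·17 + 0.0553·65 + 0.0388·26 = 41.0803
  x_6 = 0.0796·48 + 0.1179·7 + 0.1311·99 + 0.0539·27 + 0.1509·46 + 0.0451·17 + 1.1117·65 + 0.0443·26 = 100.2034
  x_7 = 0.0733·48 + 0.1252·7 + 0.1399·99 + 0.0679·27 + 0.1711·46 + 0.0375·17 + 0.1310·65 + 1.1002·26 = 65.7022
Δx_6 = L[6,6] · Δd_6 = 1.1117 · 1 = 1.1117

1.1117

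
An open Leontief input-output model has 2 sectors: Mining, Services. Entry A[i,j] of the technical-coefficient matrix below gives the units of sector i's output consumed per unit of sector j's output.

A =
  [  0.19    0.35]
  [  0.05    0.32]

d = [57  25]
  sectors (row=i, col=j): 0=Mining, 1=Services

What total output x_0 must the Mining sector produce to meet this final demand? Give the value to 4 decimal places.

Form M = I − A:
  [  0.81   -0.35]
  [ -0.05    0.68]
Leontief inverse L = M⁻¹:
  [  1.2751    0.6563]
  [  0.0938    1.5188]
Total output x = L · d:
  x_0 = 1.2751·57 + 0.6563·25 = 89.0868
  x_1 = 0.0938·57 + 1.5188·25 = 43.3152

89.0868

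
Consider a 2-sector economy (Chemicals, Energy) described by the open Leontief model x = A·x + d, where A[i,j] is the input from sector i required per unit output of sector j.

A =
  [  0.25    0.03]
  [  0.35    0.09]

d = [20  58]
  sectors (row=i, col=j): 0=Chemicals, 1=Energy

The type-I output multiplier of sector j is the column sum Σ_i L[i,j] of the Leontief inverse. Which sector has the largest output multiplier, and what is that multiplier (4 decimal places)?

Form M = I − A:
  [  0.75   -0.03]
  [ -0.35    0.91]
Leontief inverse L = M⁻¹:
  [  1.3542    0.0446]
  [  0.5208    1.1161]
Total output x = L · d:
  x_0 = 1.3542·20 + 0.0446·58 = 29.6726
  x_1 = 0.5208·20 + 1.1161·58 = 75.1488
Output multipliers (column sums of L):
  Chemicals: 1.8750
  Energy: 1.1607

Chemicals (1.8750)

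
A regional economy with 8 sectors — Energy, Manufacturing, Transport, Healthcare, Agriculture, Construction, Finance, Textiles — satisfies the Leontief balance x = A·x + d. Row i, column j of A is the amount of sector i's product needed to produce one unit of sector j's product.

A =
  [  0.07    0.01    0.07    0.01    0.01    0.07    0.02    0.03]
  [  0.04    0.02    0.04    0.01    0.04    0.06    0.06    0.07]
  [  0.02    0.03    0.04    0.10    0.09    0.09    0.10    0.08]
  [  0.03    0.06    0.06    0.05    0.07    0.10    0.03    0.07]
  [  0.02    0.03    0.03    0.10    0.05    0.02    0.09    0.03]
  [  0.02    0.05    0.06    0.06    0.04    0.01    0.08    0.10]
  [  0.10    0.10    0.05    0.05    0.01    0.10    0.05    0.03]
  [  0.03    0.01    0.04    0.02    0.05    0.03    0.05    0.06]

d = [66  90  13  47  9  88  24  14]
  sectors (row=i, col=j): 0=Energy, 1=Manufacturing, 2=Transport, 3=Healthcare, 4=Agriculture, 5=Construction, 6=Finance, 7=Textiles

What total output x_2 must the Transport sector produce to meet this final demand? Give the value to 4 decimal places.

51.0585

Form M = I − A:
  [  0.93   -0.01   -0.07   -0.01   -0.01   -0.07   -0.02   -0.03]
  [ -0.04    0.98   -0.04   -0.01   -0.04   -0.06   -0.06   -0.07]
  [ -0.02   -0.03    0.96   -0.10   -0.09   -0.09   -0.10   -0.08]
  [ -0.03   -0.06   -0.06    0.95   -0.07   -0.10   -0.03   -0.07]
  [ -0.02   -0.03   -0.03   -0.10    0.95   -0.02   -0.09   -0.03]
  [ -0.02   -0.05   -0.06   -0.06   -0.04    0.99   -0.08   -0.10]
  [ -0.10   -0.10   -0.05   -0.05   -0.01   -0.10    0.95   -0.03]
  [ -0.03   -0.01   -0.04   -0.02   -0.05   -0.03   -0.05    0.94]
Leontief inverse L = M⁻¹:
  [  1.0898    0.0280    0.0952    0.0353    0.0321    0.0986    0.0504    0.0607]
  [  0.0644    1.0429    0.0675    0.0385    0.0641    0.0918    0.0948    0.1032]
  [  0.0584    0.0718    1.0853    0.1498    0.1324    0.1449    0.1566    0.1354]
  [  0.0590    0.0904    0.0977    1.0915    0.1072    0.1427    0.0802    0.1194]
  [  0.0485    0.0603    0.0614    0.1332    1.0788    0.0627    0.1265    0.0663]
  [  0.0504    0.0791    0.0933    0.0948    0.0728    1.0546    0.1220    0.1409]
  [  0.1351    0.1312    0.0918    0.0859    0.0440    0.1487    1.0971    0.0805]
  [  0.0506    0.0297    0.0631    0.0458    0.0717    0.0582    0.0800    1.0875]
Total output x = L · d:
  x_0 = 1.0898·66 + 0.0280·90 + 0.0952·13 + 0.0353·47 + 0.0321·9 + 0.0986·88 + 0.0504·24 + 0.0607·14 = 88.3650
  x_1 = 0.0644·66 + 1.0429·90 + 0.0675·13 + 0.0385·47 + 0.0641·9 + 0.0918·88 + 0.0948·24 + 0.1032·14 = 113.1669
  x_2 = 0.0584·66 + 0.0718·90 + 1.0853·13 + 0.1498·47 + 0.1324·9 + 0.1449·88 + 0.1566·24 + 0.1354·14 = 51.0585
  x_3 = 0.0590·66 + 0.0904·90 + 0.0977·13 + 1.0915·47 + 0.1072·9 + 0.1427·88 + 0.0802·24 + 0.1194·14 = 81.7184
  x_4 = 0.0485·66 + 0.0603·90 + 0.0614·13 + 0.1332·47 + 1.0788·9 + 0.0627·88 + 0.1265·24 + 0.0663·14 = 34.8761
  x_5 = 0.0504·66 + 0.0791·90 + 0.0933·13 + 0.0948·47 + 0.0728·9 + 1.0546·88 + 0.1220·24 + 0.1409·14 = 114.4727
  x_6 = 0.1351·66 + 0.1312·90 + 0.0918·13 + 0.0859·47 + 0.0440·9 + 0.1487·88 + 1.0971·24 + 0.0805·14 = 66.8894
  x_7 = 0.0506·66 + 0.0297·90 + 0.0631·13 + 0.0458·47 + 0.0717·9 + 0.0582·88 + 0.0800·24 + 1.0875·14 = 31.8955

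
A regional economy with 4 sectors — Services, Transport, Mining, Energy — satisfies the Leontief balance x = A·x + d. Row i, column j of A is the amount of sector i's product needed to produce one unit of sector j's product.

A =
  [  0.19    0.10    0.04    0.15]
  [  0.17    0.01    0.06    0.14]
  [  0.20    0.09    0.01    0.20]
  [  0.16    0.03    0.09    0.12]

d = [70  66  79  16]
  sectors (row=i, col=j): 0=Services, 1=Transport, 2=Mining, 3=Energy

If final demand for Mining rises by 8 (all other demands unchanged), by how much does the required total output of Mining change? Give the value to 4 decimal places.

8.5014

Form M = I − A:
  [  0.81   -0.10   -0.04   -0.15]
  [ -0.17    0.99   -0.06   -0.14]
  [ -0.20   -0.09    0.99   -0.20]
  [ -0.16   -0.03   -0.09    0.88]
Leontief inverse L = M⁻¹:
  [  1.3422    0.1519    0.0883    0.2730]
  [  0.2932    1.0559    0.0977    0.2401]
  [  0.3565    0.1425    1.0627    0.3249]
  [  0.2905    0.0782    0.1281    1.2274]
Total output x = L · d:
  x_0 = 1.3422·70 + 0.1519·66 + 0.0883·79 + 0.2730·16 = 115.3138
  x_1 = 0.2932·70 + 1.0559·66 + 0.0977·79 + 0.2401·16 = 101.7662
  x_2 = 0.3565·70 + 0.1425·66 + 1.0627·79 + 0.3249·16 = 123.5065
  x_3 = 0.2905·70 + 0.0782·66 + 0.1281·79 + 1.2274·16 = 55.2486
Δx_2 = L[2,2] · Δd_2 = 1.0627 · 8 = 8.5014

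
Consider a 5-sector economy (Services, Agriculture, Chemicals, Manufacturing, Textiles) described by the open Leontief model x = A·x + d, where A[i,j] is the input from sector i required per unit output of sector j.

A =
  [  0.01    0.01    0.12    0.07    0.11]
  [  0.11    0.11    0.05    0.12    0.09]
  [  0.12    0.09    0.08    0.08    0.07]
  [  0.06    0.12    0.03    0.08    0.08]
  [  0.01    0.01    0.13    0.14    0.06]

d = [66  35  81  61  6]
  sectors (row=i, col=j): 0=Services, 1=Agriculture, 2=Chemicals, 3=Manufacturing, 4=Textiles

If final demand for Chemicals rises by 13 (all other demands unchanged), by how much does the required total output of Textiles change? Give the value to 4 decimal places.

Form M = I − A:
  [  0.99   -0.01   -0.12   -0.07   -0.11]
  [ -0.11    0.89   -0.05   -0.12   -0.09]
  [ -0.12   -0.09    0.92   -0.08   -0.07]
  [ -0.06   -0.12   -0.03    0.92   -0.08]
  [ -0.01   -0.01   -0.13   -0.14    0.94]
Leontief inverse L = M⁻¹:
  [  1.0440    0.0465    0.1638    0.1225    0.1492]
  [  0.1565    1.1650    0.1121    0.1972    0.1550]
  [  0.1638    0.1386    1.1391    0.1494    0.1300]
  [  0.0982    0.1644    0.0774    1.1424    0.1302]
  [  0.0501    0.0566    0.1720    0.1942    1.1044]
Total output x = L · d:
  x_0 = 1.0440·66 + 0.0465·35 + 0.1638·81 + 0.1225·61 + 0.1492·6 = 92.1661
  x_1 = 0.1565·66 + 1.1650·35 + 0.1121·81 + 0.1972·61 + 0.1550·6 = 73.1443
  x_2 = 0.1638·66 + 0.1386·35 + 1.1391·81 + 0.1494·61 + 0.1300·6 = 117.8251
  x_3 = 0.0982·66 + 0.1644·35 + 0.0774·81 + 1.1424·61 + 0.1302·6 = 88.9751
  x_4 = 0.0501·66 + 0.0566·35 + 0.1720·81 + 0.1942·61 + 1.1044·6 = 37.6882
Δx_4 = L[4,2] · Δd_2 = 0.1720 · 13 = 2.2360

2.2360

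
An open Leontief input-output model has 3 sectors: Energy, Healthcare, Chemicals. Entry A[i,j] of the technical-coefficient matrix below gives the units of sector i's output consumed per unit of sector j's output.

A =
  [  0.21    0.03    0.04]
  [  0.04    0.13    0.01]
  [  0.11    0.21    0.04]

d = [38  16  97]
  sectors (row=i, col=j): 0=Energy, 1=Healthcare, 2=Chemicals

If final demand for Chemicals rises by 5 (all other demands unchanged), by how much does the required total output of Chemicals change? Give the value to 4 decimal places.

Form M = I − A:
  [  0.79   -0.03   -0.04]
  [ -0.04    0.87   -0.01]
  [ -0.11   -0.21    0.96]
Leontief inverse L = M⁻¹:
  [  1.2762    0.0570    0.0538]
  [  0.0605    1.1550    0.0146]
  [  0.1595    0.2592    1.0510]
Total output x = L · d:
  x_0 = 1.2762·38 + 0.0570·16 + 0.0538·97 = 54.6227
  x_1 = 0.0605·38 + 1.1550·16 + 0.0146·97 = 22.1913
  x_2 = 0.1595·38 + 0.2592·16 + 1.0510·97 = 112.1549
Δx_2 = L[2,2] · Δd_2 = 1.0510 · 5 = 5.2551

5.2551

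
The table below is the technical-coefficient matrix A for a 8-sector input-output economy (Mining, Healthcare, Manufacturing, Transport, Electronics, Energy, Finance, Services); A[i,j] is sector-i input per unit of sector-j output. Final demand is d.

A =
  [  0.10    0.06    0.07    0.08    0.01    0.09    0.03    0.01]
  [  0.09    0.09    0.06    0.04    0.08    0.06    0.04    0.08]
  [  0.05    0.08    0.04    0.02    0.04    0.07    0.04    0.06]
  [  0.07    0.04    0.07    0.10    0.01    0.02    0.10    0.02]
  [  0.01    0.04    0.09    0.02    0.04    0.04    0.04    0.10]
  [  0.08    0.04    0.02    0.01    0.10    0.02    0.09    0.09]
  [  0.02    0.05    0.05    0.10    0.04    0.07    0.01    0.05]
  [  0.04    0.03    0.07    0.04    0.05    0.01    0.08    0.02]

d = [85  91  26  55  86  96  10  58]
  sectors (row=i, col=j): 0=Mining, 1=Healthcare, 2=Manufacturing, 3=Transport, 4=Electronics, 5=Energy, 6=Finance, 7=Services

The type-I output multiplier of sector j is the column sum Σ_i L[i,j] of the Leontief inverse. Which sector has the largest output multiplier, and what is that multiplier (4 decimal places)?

Form M = I − A:
  [  0.90   -0.06   -0.07   -0.08   -0.01   -0.09   -0.03   -0.01]
  [ -0.09    0.91   -0.06   -0.04   -0.08   -0.06   -0.04   -0.08]
  [ -0.05   -0.08    0.96   -0.02   -0.04   -0.07   -0.04   -0.06]
  [ -0.07   -0.04   -0.07    0.90   -0.01   -0.02   -0.10   -0.02]
  [ -0.01   -0.04   -0.09   -0.02    0.96   -0.04   -0.04   -0.10]
  [ -0.08   -0.04   -0.02   -0.01   -0.10    0.98   -0.09   -0.09]
  [ -0.02   -0.05   -0.05   -0.10   -0.04   -0.07    0.99   -0.05]
  [ -0.04   -0.03   -0.07   -0.04   -0.05   -0.01   -0.08    0.98]
Leontief inverse L = M⁻¹:
  [  1.1535    0.1050    0.1142    0.1227    0.0461    0.1307    0.0740    0.0503]
  [  0.1459    1.1418    0.1163    0.0859    0.1240    0.1061    0.0891    0.1305]
  [  0.0922    0.1188    1.0802    0.0533    0.0756    0.1036    0.0771    0.0990]
  [  0.1149    0.0817    0.1132    1.1468    0.0394    0.0591    0.1386    0.0547]
  [  0.0441    0.0749    0.1271    0.0490    1.0715    0.0692    0.0749    0.1349]
  [  0.1198    0.0797    0.0680    0.0503    0.1335    1.0580    0.1268    0.1302]
  [  0.0608    0.0859    0.0894    0.1345    0.0715    0.0989    1.0514    0.0859]
  [  0.0713    0.0627    0.1045    0.0722    0.0746    0.0408    0.1079    1.0510]
Total output x = L · d:
  x_0 = 1.1535·85 + 0.1050·91 + 0.1142·26 + 0.1227·55 + 0.0461·86 + 0.1307·96 + 0.0740·10 + 0.0503·58 = 137.4903
  x_1 = 0.1459·85 + 1.1418·91 + 0.1163·26 + 0.0859·55 + 0.1240·86 + 0.1061·96 + 0.0891·10 + 0.1305·58 = 153.3718
  x_2 = 0.0922·85 + 0.1188·91 + 1.0802·26 + 0.0533·55 + 0.0756·86 + 0.1036·96 + 0.0771·10 + 0.0990·58 = 72.6143
  x_3 = 0.1149·85 + 0.0817·91 + 0.1132·26 + 1.1468·55 + 0.0394·86 + 0.0591·96 + 0.1386·10 + 0.0547·58 = 96.8428
  x_4 = 0.0441·85 + 0.0749·91 + 0.1271·26 + 0.0490·55 + 1.0715·86 + 0.0692·96 + 0.0749·10 + 0.1349·58 = 123.9279
  x_5 = 0.1198·85 + 0.0797·91 + 0.0680·26 + 0.0503·55 + 0.1335·86 + 1.0580·96 + 0.1268·10 + 0.1302·58 = 143.8434
  x_6 = 0.0608·85 + 0.0859·91 + 0.0894·26 + 0.1345·55 + 0.0715·86 + 0.0989·96 + 1.0514·10 + 0.0859·58 = 53.8387
  x_7 = 0.0713·85 + 0.0627·91 + 0.1045·26 + 0.0722·55 + 0.0746·86 + 0.0408·96 + 0.1079·10 + 1.0510·58 = 90.8157
Output multipliers (column sums of L):
  Mining: 1.8024
  Healthcare: 1.7505
  Manufacturing: 1.8129
  Transport: 1.7148
  Electronics: 1.6362
  Energy: 1.6664
  Finance: 1.7398
  Services: 1.7364

Manufacturing (1.8129)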